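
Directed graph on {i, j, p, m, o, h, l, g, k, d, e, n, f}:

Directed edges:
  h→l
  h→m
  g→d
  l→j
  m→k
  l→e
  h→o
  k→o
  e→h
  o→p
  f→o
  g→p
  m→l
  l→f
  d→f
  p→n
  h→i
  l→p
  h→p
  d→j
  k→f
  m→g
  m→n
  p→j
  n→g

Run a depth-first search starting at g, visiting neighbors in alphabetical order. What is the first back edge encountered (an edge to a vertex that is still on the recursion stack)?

n→g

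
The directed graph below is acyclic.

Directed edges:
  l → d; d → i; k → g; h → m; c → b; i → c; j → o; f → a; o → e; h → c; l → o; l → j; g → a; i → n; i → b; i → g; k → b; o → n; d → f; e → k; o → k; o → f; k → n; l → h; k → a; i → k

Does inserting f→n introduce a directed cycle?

Adding f→n creates a cycle iff n can already reach f.
Explore from n: no path reaches f. The graph stays acyclic.

No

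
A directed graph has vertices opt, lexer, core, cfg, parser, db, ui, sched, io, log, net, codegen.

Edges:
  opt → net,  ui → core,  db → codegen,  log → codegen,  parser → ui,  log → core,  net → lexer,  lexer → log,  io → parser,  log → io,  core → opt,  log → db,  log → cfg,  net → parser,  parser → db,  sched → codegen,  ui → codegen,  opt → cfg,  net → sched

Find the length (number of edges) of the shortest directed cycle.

For each vertex v, BFS finds the shortest path from v back to v.
The shortest such closed walk is net → lexer → log → core → opt → net, length 5.

5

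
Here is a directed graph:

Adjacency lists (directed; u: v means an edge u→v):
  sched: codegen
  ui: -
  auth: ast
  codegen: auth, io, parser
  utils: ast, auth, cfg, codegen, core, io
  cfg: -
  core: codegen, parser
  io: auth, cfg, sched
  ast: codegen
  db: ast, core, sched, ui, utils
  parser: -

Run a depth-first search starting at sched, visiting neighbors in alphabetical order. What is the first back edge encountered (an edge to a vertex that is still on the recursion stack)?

ast→codegen

DFS from sched (visiting neighbors in alphabetical order); mark gray on enter, black on exit:
sched gray
  codegen gray
    auth gray
      ast gray
        ast→codegen: codegen is gray → back edge
First back edge: ast → codegen.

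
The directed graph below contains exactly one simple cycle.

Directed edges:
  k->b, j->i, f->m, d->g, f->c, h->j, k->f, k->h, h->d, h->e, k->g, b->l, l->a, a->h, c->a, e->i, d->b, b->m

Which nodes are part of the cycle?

a, b, d, h, l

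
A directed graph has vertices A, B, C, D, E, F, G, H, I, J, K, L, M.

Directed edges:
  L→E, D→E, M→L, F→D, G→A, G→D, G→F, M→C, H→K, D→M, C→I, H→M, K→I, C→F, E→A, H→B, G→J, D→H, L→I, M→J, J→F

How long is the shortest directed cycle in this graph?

4

For each vertex v, BFS finds the shortest path from v back to v.
The shortest such closed walk is D → M → C → F → D, length 4.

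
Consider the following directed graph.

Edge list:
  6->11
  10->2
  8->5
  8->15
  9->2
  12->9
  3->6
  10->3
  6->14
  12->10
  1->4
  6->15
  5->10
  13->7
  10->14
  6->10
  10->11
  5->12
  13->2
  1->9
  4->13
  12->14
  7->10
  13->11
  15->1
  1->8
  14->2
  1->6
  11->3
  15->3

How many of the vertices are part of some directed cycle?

12

A vertex is on a directed cycle iff it belongs to a strongly connected component of size ≥ 2 (or has a self-loop).
The vertices on cycles are {1, 3, 4, 5, 6, 7, 8, 10, 11, 12, 13, 15} — 12 in total.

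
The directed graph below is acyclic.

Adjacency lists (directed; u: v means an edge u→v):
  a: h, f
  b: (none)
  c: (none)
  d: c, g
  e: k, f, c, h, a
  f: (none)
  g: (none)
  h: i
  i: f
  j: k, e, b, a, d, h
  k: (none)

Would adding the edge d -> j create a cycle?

Adding d→j creates a cycle iff j can already reach d.
Path from j: j → d.
So j → … → d → j is a cycle.

Yes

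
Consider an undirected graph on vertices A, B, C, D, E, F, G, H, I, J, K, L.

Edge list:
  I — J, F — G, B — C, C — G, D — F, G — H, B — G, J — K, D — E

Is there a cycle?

DFS, tracking each vertex's parent; an edge to a visited non-parent vertex closes a cycle.
Start from G:
visit G (parent –)
  visit F (parent G)
    F–G: parent, skip
    visit D (parent F)
      visit E (parent D)
        E–D: parent, skip
      D–F: parent, skip
  visit H (parent G)
    H–G: parent, skip
  visit B (parent G)
    visit C (parent B)
      C–G: G visited and ≠ parent → cycle
Cycle: G – B – C – G.

Yes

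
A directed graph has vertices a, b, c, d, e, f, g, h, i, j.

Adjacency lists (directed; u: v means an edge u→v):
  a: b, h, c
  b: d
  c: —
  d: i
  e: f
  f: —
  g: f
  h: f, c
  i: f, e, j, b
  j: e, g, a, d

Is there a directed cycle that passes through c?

No

c lies on a cycle iff there is a path from c back to itself.
Exploring from c, it never reaches itself; equivalently, its strongly connected component is a singleton.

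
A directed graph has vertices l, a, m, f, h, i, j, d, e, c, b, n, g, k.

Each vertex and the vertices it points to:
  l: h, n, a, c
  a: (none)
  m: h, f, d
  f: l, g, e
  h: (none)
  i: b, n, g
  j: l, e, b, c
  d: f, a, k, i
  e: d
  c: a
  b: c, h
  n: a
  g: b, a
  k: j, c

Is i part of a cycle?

i lies on a cycle iff there is a path from i back to itself.
Exploring from i, it never reaches itself; equivalently, its strongly connected component is a singleton.

No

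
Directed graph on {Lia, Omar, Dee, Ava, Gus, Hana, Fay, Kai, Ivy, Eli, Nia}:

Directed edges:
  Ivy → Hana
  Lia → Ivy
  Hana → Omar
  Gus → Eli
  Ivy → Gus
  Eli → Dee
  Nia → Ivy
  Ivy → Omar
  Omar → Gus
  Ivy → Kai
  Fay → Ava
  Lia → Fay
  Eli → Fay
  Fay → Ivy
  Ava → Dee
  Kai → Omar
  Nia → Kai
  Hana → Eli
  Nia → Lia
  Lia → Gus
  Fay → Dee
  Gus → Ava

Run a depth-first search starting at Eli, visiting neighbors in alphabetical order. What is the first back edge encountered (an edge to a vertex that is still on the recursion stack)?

DFS from Eli (visiting neighbors in alphabetical order); mark gray on enter, black on exit:
Eli gray
  Dee gray
  Dee black
  Fay gray
    Ava gray
      Ava→Dee: Dee black — skip
    Ava black
    Fay→Dee: Dee black — skip
    Ivy gray
      Gus gray
        Gus→Ava: Ava black — skip
        Gus→Eli: Eli is gray → back edge
First back edge: Gus → Eli.

Gus→Eli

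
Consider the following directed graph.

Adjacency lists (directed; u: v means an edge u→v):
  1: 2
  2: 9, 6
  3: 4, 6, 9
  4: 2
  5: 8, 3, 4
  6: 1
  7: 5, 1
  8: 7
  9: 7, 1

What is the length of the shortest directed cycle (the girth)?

3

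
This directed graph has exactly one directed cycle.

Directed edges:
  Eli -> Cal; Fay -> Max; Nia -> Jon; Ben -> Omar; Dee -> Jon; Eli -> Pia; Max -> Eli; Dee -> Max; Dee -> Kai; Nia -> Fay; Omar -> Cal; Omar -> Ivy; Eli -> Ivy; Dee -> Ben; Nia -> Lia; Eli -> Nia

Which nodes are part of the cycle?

Eli, Fay, Max, Nia

DFS with gray/black marking from Max:
Max gray
  Eli gray
    Cal gray
    Cal black
    Nia gray
      Lia gray
      Lia black
      Jon gray
      Jon black
      Fay gray
        Fay→Max: Max is gray → back edge
Back edge closes the cycle Max → Eli → Nia → Fay → Max; its vertices are {Eli, Fay, Max, Nia}.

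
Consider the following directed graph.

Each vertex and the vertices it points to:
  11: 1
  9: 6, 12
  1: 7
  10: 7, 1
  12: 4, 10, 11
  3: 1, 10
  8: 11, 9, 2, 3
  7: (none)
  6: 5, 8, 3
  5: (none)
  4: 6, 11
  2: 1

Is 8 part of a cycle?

8 is on a cycle iff 8 can reach itself via ≥1 edge.
8 → 9 → 6 → 8 — yes.

Yes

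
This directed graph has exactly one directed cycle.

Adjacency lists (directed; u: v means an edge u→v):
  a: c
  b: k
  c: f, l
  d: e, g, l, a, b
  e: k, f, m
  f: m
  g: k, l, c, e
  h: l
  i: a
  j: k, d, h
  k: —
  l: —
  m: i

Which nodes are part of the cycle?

DFS with gray/black marking from a:
a gray
  c gray
    f gray
      m gray
        i gray
          i→a: a is gray → back edge
Back edge closes the cycle a → c → f → m → i → a; its vertices are {a, c, f, i, m}.

a, c, f, i, m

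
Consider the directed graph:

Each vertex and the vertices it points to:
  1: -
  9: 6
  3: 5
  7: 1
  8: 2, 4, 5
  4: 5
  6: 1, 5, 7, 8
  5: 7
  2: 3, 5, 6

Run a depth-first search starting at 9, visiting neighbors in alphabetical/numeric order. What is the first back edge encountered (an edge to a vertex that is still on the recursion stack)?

2→6

DFS from 9 (visiting neighbors in alphabetical/numeric order); mark gray on enter, black on exit:
9 gray
  6 gray
    1 gray
    1 black
    5 gray
      7 gray
        7→1: 1 black — skip
      7 black
    5 black
    6→7: 7 black — skip
    8 gray
      2 gray
        3 gray
          3→5: 5 black — skip
        3 black
        2→5: 5 black — skip
        2→6: 6 is gray → back edge
First back edge: 2 → 6.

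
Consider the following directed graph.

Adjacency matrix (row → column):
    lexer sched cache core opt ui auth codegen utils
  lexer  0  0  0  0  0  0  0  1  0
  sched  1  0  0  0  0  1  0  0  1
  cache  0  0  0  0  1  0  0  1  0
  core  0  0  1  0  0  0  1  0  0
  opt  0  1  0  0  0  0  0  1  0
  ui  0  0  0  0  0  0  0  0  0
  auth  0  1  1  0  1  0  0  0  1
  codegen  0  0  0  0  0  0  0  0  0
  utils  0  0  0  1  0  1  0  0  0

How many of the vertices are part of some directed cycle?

6

A vertex is on a directed cycle iff it belongs to a strongly connected component of size ≥ 2 (or has a self-loop).
The vertices on cycles are {opt, auth, core, cache, sched, utils} — 6 in total.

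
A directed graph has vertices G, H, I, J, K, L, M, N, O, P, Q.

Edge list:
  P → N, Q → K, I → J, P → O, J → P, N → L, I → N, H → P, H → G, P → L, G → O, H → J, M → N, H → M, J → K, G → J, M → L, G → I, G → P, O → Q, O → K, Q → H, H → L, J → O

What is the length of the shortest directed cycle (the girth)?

4

For each vertex v, BFS finds the shortest path from v back to v.
The shortest such closed walk is H → J → O → Q → H, length 4.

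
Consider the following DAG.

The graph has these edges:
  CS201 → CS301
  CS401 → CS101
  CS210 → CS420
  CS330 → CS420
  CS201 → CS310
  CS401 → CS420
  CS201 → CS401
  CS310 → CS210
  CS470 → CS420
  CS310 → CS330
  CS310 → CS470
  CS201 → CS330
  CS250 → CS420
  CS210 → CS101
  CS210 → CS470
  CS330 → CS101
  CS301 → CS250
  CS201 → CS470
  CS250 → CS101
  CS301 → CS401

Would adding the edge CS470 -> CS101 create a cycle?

Adding CS470→CS101 creates a cycle iff CS101 can already reach CS470.
Explore from CS101: no path reaches CS470. The graph stays acyclic.

No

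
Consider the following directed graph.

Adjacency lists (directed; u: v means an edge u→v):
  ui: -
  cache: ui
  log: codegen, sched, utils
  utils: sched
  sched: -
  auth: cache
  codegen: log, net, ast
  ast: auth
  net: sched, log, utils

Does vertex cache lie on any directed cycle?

No

cache lies on a cycle iff there is a path from cache back to itself.
Exploring from cache, it never reaches itself; equivalently, its strongly connected component is a singleton.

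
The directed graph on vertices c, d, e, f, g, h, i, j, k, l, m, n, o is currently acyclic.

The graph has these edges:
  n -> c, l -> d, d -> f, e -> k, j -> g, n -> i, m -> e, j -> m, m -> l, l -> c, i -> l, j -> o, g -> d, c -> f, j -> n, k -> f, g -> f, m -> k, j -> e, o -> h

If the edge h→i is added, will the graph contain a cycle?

No

Adding h→i creates a cycle iff i can already reach h.
Explore from i: no path reaches h. The graph stays acyclic.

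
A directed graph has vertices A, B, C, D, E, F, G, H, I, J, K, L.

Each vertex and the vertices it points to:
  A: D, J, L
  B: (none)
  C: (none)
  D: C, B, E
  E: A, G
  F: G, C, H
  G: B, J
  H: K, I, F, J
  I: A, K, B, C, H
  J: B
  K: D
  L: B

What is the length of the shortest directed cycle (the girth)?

2

For each vertex v, BFS finds the shortest path from v back to v.
The shortest such closed walk is H → F → H, length 2.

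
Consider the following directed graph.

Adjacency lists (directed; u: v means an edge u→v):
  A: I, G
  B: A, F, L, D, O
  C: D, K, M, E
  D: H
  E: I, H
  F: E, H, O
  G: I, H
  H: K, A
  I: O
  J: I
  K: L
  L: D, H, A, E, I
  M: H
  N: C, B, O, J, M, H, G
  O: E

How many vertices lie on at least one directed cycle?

A vertex is on a directed cycle iff it belongs to a strongly connected component of size ≥ 2 (or has a self-loop).
The vertices on cycles are {A, D, E, G, H, I, K, L, O} — 9 in total.

9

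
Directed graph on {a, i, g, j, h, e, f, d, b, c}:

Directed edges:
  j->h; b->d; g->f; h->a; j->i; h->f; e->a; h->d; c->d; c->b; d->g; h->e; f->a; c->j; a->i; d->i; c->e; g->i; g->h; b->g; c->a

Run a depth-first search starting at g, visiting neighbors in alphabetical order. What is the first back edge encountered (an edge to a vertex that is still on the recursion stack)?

d→g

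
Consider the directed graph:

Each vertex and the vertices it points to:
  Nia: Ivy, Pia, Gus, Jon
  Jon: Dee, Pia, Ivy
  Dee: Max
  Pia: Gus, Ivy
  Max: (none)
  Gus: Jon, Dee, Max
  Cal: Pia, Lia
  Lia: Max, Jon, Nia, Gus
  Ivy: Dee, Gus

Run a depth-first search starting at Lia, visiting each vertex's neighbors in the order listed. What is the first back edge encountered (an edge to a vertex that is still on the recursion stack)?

Gus→Jon

DFS from Lia (visiting each vertex's neighbors in the order listed); mark gray on enter, black on exit:
Lia gray
  Max gray
  Max black
  Jon gray
    Dee gray
      Dee→Max: Max black — skip
    Dee black
    Pia gray
      Gus gray
        Gus→Jon: Jon is gray → back edge
First back edge: Gus → Jon.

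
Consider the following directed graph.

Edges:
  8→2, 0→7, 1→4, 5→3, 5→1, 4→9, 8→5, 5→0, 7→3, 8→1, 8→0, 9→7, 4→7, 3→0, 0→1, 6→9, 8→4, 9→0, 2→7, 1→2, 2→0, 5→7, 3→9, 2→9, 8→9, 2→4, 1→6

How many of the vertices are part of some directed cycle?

A vertex is on a directed cycle iff it belongs to a strongly connected component of size ≥ 2 (or has a self-loop).
The vertices on cycles are {0, 1, 2, 3, 4, 6, 7, 9} — 8 in total.

8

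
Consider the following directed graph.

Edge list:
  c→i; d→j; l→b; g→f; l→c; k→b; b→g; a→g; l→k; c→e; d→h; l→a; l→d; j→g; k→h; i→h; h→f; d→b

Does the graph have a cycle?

DFS with white/gray/black marking, starting from e:
e gray
e black
a gray
  g gray
    f gray
    f black
  g black
a black
b gray
  b→g: g black — skip
b black
c gray
  i gray
    h gray
      h→f: f black — skip
    h black
  i black
  c→e: e black — skip
c black
d gray
  j gray
    j→g: g black — skip
  j black
  d→b: b black — skip
  d→h: h black — skip
d black
k gray
  k→b: b black — skip
  k→h: h black — skip
k black
l gray
  l→c: c black — skip
  l→a: a black — skip
  l→d: d black — skip
  l→k: k black — skip
  l→b: b black — skip
l black
Every edge goes to a white or black vertex — no back edge, so the graph is acyclic.

No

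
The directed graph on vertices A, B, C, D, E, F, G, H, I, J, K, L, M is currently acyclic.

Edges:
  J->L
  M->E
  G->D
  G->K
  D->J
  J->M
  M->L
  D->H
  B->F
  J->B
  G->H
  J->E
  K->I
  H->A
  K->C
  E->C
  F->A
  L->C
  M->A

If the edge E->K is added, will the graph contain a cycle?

No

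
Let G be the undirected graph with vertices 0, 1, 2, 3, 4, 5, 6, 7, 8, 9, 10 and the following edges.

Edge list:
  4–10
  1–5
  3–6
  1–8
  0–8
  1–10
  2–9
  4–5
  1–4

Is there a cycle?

Yes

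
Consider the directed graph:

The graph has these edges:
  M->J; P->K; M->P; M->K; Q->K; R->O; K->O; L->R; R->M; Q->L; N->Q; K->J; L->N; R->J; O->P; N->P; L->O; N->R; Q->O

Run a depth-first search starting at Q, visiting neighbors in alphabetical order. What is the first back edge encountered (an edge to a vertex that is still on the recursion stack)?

P→K

DFS from Q (visiting neighbors in alphabetical order); mark gray on enter, black on exit:
Q gray
  K gray
    J gray
    J black
    O gray
      P gray
        P→K: K is gray → back edge
First back edge: P → K.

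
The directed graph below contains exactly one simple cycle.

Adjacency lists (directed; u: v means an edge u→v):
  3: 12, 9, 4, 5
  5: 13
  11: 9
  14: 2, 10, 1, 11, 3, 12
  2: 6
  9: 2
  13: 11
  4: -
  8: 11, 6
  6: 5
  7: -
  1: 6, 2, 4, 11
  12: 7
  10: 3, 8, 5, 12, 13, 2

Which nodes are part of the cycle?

2, 5, 6, 9, 11, 13

DFS with gray/black marking from 13:
13 gray
  11 gray
    9 gray
      2 gray
        6 gray
          5 gray
            5→13: 13 is gray → back edge
Back edge closes the cycle 13 → 11 → 9 → 2 → 6 → 5 → 13; its vertices are {2, 5, 6, 9, 11, 13}.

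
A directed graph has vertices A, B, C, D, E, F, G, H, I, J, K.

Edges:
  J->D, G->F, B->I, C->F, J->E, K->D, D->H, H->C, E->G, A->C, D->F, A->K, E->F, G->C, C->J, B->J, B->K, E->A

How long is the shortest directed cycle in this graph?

4

For each vertex v, BFS finds the shortest path from v back to v.
The shortest such closed walk is J → D → H → C → J, length 4.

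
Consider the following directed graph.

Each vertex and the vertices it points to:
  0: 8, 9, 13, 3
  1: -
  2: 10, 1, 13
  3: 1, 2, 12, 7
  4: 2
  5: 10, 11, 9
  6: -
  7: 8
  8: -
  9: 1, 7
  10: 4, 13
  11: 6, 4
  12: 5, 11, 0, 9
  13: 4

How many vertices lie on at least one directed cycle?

7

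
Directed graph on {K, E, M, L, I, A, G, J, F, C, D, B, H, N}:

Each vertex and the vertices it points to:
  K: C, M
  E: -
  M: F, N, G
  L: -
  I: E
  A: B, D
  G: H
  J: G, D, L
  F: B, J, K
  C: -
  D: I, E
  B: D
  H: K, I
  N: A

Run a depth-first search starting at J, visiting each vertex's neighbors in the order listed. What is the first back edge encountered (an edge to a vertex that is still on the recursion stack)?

DFS from J (visiting each vertex's neighbors in the order listed); mark gray on enter, black on exit:
J gray
  G gray
    H gray
      K gray
        C gray
        C black
        M gray
          F gray
            B gray
              D gray
                I gray
                  E gray
                  E black
                I black
                D→E: E black — skip
              D black
            B black
            F→J: J is gray → back edge
First back edge: F → J.

F->J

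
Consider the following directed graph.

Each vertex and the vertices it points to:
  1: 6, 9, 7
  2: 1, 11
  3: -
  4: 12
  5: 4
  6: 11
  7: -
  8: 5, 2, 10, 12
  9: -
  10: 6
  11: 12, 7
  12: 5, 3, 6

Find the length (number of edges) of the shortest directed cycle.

3

For each vertex v, BFS finds the shortest path from v back to v.
The shortest such closed walk is 5 → 4 → 12 → 5, length 3.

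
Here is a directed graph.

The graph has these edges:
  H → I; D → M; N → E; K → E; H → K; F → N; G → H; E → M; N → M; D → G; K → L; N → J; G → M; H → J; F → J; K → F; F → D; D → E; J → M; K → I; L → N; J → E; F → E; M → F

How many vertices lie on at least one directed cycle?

10

A vertex is on a directed cycle iff it belongs to a strongly connected component of size ≥ 2 (or has a self-loop).
The vertices on cycles are {D, E, F, G, H, J, K, L, M, N} — 10 in total.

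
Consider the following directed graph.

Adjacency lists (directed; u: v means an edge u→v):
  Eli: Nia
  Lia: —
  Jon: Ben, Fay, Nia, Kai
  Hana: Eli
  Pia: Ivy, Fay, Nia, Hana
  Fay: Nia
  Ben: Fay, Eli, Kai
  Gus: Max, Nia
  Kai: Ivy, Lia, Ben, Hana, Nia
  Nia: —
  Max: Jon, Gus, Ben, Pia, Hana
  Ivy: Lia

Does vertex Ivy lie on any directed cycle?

Ivy lies on a cycle iff there is a path from Ivy back to itself.
Exploring from Ivy, it never reaches itself; equivalently, its strongly connected component is a singleton.

No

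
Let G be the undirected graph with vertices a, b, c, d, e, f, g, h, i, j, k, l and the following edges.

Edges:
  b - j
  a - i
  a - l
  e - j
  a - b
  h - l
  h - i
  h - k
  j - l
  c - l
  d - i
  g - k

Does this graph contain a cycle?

Yes

DFS, tracking each vertex's parent; an edge to a visited non-parent vertex closes a cycle.
Start from c:
visit c (parent –)
  visit l (parent c)
    visit a (parent l)
      visit b (parent a)
        visit j (parent b)
          j–l: l visited and ≠ parent → cycle
Cycle: l – a – b – j – l.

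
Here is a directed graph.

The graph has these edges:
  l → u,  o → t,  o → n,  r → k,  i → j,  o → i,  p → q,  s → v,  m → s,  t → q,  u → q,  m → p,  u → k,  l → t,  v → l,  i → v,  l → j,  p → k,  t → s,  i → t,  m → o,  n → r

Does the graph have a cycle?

DFS with white/gray/black marking, starting from p:
p gray
  q gray
  q black
  k gray
  k black
p black
i gray
  t gray
    t→q: q black — skip
    s gray
      v gray
        l gray
          u gray
            u→q: q black — skip
            u→k: k black — skip
          u black
          j gray
          j black
          l→t: t is gray → back edge
Back edge found, so a cycle exists: t → s → v → l → t.

Yes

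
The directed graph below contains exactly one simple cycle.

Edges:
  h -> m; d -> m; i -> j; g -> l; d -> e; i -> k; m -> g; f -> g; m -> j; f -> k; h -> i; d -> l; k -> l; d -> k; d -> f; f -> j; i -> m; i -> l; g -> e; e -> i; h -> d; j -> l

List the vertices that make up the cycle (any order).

e, g, i, m

DFS with gray/black marking from i:
i gray
  k gray
    l gray
    l black
  k black
  m gray
    j gray
      j→l: l black — skip
    j black
    g gray
      e gray
        e→i: i is gray → back edge
Back edge closes the cycle i → m → g → e → i; its vertices are {e, g, i, m}.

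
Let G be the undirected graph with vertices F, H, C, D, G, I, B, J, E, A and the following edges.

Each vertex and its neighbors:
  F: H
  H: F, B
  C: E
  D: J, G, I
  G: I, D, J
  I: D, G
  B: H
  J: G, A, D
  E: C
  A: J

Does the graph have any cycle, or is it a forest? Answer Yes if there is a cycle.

Yes

DFS, tracking each vertex's parent; an edge to a visited non-parent vertex closes a cycle.
Start from D:
visit D (parent –)
  visit J (parent D)
    visit G (parent J)
      visit I (parent G)
        I–D: D visited and ≠ parent → cycle
Cycle: D – J – G – I – D.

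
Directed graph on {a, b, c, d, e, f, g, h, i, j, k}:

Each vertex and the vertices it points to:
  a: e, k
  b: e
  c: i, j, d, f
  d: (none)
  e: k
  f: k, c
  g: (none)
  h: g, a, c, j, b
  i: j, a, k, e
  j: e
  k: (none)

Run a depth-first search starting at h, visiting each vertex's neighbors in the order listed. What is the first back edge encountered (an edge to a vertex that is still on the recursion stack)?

f→c

DFS from h (visiting each vertex's neighbors in the order listed); mark gray on enter, black on exit:
h gray
  g gray
  g black
  a gray
    e gray
      k gray
      k black
    e black
    a→k: k black — skip
  a black
  c gray
    i gray
      j gray
        j→e: e black — skip
      j black
      i→a: a black — skip
      i→k: k black — skip
      i→e: e black — skip
    i black
    c→j: j black — skip
    d gray
    d black
    f gray
      f→k: k black — skip
      f→c: c is gray → back edge
First back edge: f → c.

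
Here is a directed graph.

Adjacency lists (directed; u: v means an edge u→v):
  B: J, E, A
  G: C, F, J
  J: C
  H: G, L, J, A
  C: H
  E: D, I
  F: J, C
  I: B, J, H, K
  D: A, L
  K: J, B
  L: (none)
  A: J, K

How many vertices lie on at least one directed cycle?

11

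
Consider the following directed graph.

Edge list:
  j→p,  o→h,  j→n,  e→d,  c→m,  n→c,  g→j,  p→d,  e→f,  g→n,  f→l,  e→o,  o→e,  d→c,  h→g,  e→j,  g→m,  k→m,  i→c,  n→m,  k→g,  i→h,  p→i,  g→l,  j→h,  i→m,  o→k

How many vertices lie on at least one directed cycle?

7

A vertex is on a directed cycle iff it belongs to a strongly connected component of size ≥ 2 (or has a self-loop).
The vertices on cycles are {e, g, h, i, j, o, p} — 7 in total.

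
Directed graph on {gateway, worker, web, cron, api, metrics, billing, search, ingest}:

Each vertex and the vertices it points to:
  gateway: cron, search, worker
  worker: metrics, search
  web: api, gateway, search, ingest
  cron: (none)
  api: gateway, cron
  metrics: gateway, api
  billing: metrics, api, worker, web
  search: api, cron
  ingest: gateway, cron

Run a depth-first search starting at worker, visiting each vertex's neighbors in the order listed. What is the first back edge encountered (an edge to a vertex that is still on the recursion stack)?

api->gateway

DFS from worker (visiting each vertex's neighbors in the order listed); mark gray on enter, black on exit:
worker gray
  metrics gray
    gateway gray
      cron gray
      cron black
      search gray
        api gray
          api→gateway: gateway is gray → back edge
First back edge: api → gateway.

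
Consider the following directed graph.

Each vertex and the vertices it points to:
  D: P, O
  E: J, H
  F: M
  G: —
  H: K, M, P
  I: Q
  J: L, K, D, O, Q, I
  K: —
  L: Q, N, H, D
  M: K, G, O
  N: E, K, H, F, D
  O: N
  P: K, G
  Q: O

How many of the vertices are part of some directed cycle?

11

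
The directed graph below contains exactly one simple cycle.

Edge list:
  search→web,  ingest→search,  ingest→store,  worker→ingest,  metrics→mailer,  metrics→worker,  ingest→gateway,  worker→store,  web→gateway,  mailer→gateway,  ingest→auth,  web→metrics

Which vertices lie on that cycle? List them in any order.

DFS with gray/black marking from metrics:
metrics gray
  worker gray
    ingest gray
      search gray
        web gray
          gateway gray
          gateway black
          web→metrics: metrics is gray → back edge
Back edge closes the cycle metrics → worker → ingest → search → web → metrics; its vertices are {web, ingest, search, worker, metrics}.

web, ingest, search, worker, metrics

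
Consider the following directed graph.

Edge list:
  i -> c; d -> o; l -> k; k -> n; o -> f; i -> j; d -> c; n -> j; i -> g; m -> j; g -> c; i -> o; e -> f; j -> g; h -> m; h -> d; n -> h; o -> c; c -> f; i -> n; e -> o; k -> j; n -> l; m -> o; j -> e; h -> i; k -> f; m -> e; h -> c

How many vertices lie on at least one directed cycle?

5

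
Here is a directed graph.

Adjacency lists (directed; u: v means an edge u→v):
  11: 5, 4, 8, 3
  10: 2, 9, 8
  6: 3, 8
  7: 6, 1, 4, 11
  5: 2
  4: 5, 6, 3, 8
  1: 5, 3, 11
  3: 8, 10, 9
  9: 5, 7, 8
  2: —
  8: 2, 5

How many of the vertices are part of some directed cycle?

8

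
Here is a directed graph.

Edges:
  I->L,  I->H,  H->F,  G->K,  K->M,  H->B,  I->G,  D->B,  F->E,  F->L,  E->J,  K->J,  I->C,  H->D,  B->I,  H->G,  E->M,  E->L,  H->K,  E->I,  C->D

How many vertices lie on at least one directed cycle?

7

A vertex is on a directed cycle iff it belongs to a strongly connected component of size ≥ 2 (or has a self-loop).
The vertices on cycles are {B, C, D, E, F, H, I} — 7 in total.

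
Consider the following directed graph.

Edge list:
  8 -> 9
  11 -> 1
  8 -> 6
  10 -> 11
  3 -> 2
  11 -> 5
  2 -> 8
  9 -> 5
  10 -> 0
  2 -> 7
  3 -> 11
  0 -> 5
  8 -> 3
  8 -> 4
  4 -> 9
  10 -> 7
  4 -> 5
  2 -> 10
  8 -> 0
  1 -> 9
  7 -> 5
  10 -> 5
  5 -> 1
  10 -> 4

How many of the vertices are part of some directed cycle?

6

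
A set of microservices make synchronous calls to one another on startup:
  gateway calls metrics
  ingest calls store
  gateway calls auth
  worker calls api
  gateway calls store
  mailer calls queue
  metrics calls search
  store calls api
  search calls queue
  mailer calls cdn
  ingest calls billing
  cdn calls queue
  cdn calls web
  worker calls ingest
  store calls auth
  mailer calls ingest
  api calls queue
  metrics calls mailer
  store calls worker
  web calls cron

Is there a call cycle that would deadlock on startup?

Yes

DFS with white/gray/black marking, starting from ingest:
ingest gray
  store gray
    worker gray
      worker→ingest: ingest is gray → back edge
Back edge found, so a cycle exists: ingest → store → worker → ingest.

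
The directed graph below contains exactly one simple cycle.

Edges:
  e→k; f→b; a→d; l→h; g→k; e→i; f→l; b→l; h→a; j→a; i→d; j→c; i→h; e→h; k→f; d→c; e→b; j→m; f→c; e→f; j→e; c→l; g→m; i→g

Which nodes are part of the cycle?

DFS with gray/black marking from h:
h gray
  a gray
    d gray
      c gray
        l gray
          l→h: h is gray → back edge
Back edge closes the cycle h → a → d → c → l → h; its vertices are {a, c, d, h, l}.

a, c, d, h, l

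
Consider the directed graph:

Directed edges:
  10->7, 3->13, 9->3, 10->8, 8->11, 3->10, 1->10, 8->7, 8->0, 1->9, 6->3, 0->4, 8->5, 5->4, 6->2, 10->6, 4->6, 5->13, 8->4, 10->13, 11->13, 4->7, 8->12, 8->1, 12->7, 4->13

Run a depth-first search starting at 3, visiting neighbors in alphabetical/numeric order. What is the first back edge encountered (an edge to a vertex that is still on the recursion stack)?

6→3

DFS from 3 (visiting neighbors in alphabetical/numeric order); mark gray on enter, black on exit:
3 gray
  10 gray
    6 gray
      2 gray
      2 black
      6→3: 3 is gray → back edge
First back edge: 6 → 3.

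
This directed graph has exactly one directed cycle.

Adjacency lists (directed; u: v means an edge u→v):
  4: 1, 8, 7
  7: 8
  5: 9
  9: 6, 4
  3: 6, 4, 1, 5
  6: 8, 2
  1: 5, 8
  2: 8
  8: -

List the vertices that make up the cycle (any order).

DFS with gray/black marking from 1:
1 gray
  5 gray
    9 gray
      6 gray
        8 gray
        8 black
        2 gray
          2→8: 8 black — skip
        2 black
      6 black
      4 gray
        4→1: 1 is gray → back edge
Back edge closes the cycle 1 → 5 → 9 → 4 → 1; its vertices are {1, 4, 5, 9}.

1, 4, 5, 9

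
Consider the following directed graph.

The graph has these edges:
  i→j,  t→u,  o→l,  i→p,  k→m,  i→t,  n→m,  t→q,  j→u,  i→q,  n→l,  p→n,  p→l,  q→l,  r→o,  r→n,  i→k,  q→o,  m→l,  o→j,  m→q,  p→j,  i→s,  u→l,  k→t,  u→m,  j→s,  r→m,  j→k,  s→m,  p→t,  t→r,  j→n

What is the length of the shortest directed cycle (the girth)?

For each vertex v, BFS finds the shortest path from v back to v.
The shortest such closed walk is k → t → q → o → j → k, length 5.

5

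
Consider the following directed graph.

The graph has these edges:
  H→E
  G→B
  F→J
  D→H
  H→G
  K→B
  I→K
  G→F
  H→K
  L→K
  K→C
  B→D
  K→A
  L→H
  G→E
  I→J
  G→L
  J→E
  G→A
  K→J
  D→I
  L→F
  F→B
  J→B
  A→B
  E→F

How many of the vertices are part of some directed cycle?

A vertex is on a directed cycle iff it belongs to a strongly connected component of size ≥ 2 (or has a self-loop).
The vertices on cycles are {A, B, D, E, F, G, H, I, J, K, L} — 11 in total.

11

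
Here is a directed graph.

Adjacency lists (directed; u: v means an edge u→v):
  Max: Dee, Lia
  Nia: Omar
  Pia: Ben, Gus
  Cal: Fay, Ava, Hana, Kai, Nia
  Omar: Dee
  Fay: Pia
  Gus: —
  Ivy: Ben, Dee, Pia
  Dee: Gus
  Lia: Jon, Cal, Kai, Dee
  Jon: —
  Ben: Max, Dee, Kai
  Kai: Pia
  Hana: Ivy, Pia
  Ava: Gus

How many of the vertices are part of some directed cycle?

9

A vertex is on a directed cycle iff it belongs to a strongly connected component of size ≥ 2 (or has a self-loop).
The vertices on cycles are {Ben, Cal, Fay, Ivy, Kai, Lia, Max, Pia, Hana} — 9 in total.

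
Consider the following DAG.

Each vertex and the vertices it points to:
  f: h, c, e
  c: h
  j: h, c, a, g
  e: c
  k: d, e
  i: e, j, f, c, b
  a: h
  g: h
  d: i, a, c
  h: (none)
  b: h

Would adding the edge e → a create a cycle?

No

Adding e→a creates a cycle iff a can already reach e.
Explore from a: no path reaches e. The graph stays acyclic.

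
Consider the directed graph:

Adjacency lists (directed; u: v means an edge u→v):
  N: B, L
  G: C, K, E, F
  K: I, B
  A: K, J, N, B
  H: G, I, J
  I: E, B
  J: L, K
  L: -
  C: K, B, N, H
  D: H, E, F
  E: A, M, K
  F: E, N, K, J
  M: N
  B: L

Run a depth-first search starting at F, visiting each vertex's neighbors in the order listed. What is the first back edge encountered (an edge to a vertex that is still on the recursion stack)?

I→E

DFS from F (visiting each vertex's neighbors in the order listed); mark gray on enter, black on exit:
F gray
  E gray
    A gray
      K gray
        I gray
          I→E: E is gray → back edge
First back edge: I → E.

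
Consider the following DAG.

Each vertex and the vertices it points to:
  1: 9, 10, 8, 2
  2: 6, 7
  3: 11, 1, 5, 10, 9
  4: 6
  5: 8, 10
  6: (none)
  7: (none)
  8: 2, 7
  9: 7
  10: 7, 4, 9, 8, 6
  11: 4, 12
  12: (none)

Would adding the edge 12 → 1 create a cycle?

Adding 12→1 creates a cycle iff 1 can already reach 12.
Explore from 1: no path reaches 12. The graph stays acyclic.

No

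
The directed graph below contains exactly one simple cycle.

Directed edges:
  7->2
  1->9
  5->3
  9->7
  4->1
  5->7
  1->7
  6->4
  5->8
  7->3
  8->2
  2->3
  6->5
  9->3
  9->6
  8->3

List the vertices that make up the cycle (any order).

1, 4, 6, 9

DFS with gray/black marking from 6:
6 gray
  4 gray
    1 gray
      9 gray
        3 gray
        3 black
        7 gray
          2 gray
            2→3: 3 black — skip
          2 black
          7→3: 3 black — skip
        7 black
        9→6: 6 is gray → back edge
Back edge closes the cycle 6 → 4 → 1 → 9 → 6; its vertices are {1, 4, 6, 9}.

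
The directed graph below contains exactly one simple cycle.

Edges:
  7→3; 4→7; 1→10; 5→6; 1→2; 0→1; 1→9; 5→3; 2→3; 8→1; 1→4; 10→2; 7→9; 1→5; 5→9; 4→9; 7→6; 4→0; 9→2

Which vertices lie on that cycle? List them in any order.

DFS with gray/black marking from 1:
1 gray
  2 gray
    3 gray
    3 black
  2 black
  10 gray
    10→2: 2 black — skip
  10 black
  5 gray
    6 gray
    6 black
    5→3: 3 black — skip
    9 gray
      9→2: 2 black — skip
    9 black
  5 black
  1→9: 9 black — skip
  4 gray
    7 gray
      7→9: 9 black — skip
      7→6: 6 black — skip
      7→3: 3 black — skip
    7 black
    0 gray
      0→1: 1 is gray → back edge
Back edge closes the cycle 1 → 4 → 0 → 1; its vertices are {0, 1, 4}.

0, 1, 4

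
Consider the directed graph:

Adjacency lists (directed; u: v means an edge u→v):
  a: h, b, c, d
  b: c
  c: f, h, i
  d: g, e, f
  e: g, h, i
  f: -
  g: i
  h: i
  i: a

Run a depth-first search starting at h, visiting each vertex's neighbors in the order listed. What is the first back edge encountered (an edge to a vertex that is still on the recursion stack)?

a->h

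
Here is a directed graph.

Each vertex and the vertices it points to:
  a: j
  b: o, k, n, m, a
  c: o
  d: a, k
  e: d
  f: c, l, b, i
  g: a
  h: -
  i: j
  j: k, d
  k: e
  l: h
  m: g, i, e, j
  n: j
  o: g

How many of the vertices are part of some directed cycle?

A vertex is on a directed cycle iff it belongs to a strongly connected component of size ≥ 2 (or has a self-loop).
The vertices on cycles are {a, d, e, j, k} — 5 in total.

5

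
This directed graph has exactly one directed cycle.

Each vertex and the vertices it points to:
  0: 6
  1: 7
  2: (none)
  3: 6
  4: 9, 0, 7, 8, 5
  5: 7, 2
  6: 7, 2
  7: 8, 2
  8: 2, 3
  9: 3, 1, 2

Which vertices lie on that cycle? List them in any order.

3, 6, 7, 8

DFS with gray/black marking from 8:
8 gray
  2 gray
  2 black
  3 gray
    6 gray
      7 gray
        7→8: 8 is gray → back edge
Back edge closes the cycle 8 → 3 → 6 → 7 → 8; its vertices are {3, 6, 7, 8}.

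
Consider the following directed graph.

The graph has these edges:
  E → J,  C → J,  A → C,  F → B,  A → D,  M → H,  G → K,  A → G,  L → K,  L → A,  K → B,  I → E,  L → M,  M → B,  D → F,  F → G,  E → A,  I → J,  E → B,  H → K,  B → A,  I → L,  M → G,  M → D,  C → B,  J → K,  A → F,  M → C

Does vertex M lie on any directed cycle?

M lies on a cycle iff there is a path from M back to itself.
Exploring from M, it never reaches itself; equivalently, its strongly connected component is a singleton.

No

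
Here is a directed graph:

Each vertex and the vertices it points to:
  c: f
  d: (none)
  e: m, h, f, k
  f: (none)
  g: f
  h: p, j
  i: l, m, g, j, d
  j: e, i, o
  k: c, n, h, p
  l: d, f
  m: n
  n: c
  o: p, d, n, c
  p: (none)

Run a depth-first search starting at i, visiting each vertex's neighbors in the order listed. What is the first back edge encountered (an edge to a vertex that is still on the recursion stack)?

h->j

DFS from i (visiting each vertex's neighbors in the order listed); mark gray on enter, black on exit:
i gray
  l gray
    d gray
    d black
    f gray
    f black
  l black
  m gray
    n gray
      c gray
        c→f: f black — skip
      c black
    n black
  m black
  g gray
    g→f: f black — skip
  g black
  j gray
    e gray
      e→m: m black — skip
      h gray
        p gray
        p black
        h→j: j is gray → back edge
First back edge: h → j.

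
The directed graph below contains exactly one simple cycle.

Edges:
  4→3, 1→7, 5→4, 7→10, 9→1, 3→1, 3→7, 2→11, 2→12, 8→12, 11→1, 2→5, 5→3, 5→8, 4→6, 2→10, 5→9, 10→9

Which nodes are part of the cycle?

1, 7, 9, 10

DFS with gray/black marking from 10:
10 gray
  9 gray
    1 gray
      7 gray
        7→10: 10 is gray → back edge
Back edge closes the cycle 10 → 9 → 1 → 7 → 10; its vertices are {1, 7, 9, 10}.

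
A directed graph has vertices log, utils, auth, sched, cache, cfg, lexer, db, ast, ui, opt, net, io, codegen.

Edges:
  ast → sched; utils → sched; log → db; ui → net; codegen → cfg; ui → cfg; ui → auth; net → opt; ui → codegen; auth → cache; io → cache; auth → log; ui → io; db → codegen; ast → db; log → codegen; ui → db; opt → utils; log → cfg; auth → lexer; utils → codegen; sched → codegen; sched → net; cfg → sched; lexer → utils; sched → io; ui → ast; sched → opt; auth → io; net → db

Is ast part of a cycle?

ast lies on a cycle iff there is a path from ast back to itself.
Exploring from ast, it never reaches itself; equivalently, its strongly connected component is a singleton.

No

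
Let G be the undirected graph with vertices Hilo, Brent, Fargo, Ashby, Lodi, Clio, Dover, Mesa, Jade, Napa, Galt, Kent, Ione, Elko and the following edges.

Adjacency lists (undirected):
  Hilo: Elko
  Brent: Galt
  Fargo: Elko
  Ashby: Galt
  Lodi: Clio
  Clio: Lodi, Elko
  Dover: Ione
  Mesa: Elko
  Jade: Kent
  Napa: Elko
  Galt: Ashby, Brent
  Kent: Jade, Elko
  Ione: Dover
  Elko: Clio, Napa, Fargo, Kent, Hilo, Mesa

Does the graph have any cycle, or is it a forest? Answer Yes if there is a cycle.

No

DFS, tracking each vertex's parent; an edge to a visited non-parent vertex closes a cycle.
Start from Clio:
visit Clio (parent –)
  visit Lodi (parent Clio)
    Lodi–Clio: parent, skip
  visit Elko (parent Clio)
    Elko–Clio: parent, skip
    visit Napa (parent Elko)
      Napa–Elko: parent, skip
    visit Fargo (parent Elko)
      Fargo–Elko: parent, skip
    visit Kent (parent Elko)
      visit Jade (parent Kent)
        Jade–Kent: parent, skip
      Kent–Elko: parent, skip
    visit Hilo (parent Elko)
      Hilo–Elko: parent, skip
    visit Mesa (parent Elko)
      Mesa–Elko: parent, skip
visit Brent (parent –)
  visit Galt (parent Brent)
    visit Ashby (parent Galt)
      Ashby–Galt: parent, skip
    Galt–Brent: parent, skip
visit Dover (parent –)
  visit Ione (parent Dover)
    Ione–Dover: parent, skip
No non-parent visited neighbor found — the graph is a forest.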